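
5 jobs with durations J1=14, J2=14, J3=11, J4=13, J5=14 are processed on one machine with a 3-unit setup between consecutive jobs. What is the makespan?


Makespan = Σ processing + (n-1) × setup
= (14 + 14 + 11 + 13 + 14) + (5-1)×3
= 66 + 12
= 78 time units


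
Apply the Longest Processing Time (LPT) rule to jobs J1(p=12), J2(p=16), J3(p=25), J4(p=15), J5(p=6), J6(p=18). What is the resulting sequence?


LPT: sort by longest processing time first
  J3: p=25
  J6: p=18
  J2: p=16
  J4: p=15
  J1: p=12
  J5: p=6
Order: J3 → J6 → J2 → J4 → J1 → J5


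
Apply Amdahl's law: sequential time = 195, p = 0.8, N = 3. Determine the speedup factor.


Amdahl's law: T_p = T × ((1-p) + p/N)
= 195 × ((1-0.8) + 0.8/3)
= 195 × (0.20 + 0.2667)
= 195 × 0.4667
= 91.00
Speedup = 195/91.00
= 2.14×


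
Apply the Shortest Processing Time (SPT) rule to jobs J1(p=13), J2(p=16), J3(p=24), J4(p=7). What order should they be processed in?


SPT: sort by shortest processing time
  J4: p=7
  J1: p=13
  J2: p=16
  J3: p=24
Order: J4 → J1 → J2 → J3


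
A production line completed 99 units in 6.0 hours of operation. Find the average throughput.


Throughput = units / time
= 99 / 6.0
= 16.5 units/hour


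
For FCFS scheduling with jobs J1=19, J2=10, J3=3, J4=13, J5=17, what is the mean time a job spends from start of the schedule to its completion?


Completion times:
  J1: completes at 19
  J2: completes at 29
  J3: completes at 32
  J4: completes at 45
  J5: completes at 62
Sum = 187
Average = 187/5
= 37.40


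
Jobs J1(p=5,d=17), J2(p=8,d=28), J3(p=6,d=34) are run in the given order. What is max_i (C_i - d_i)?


Lateness per job (L = C - d):
  J1: C=5, d=17, L=-12
  J2: C=13, d=28, L=-15
  J3: C=19, d=34, L=-15
Lmax = max(-12, -15, -15)
= -12


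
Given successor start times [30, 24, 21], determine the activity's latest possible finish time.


LF = min of all successor start times
Successors start at: [30, 24, 21]
LF = min(30, 24, 21)
= 21


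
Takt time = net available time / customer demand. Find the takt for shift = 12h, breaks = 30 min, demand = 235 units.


Available = 12×60 - 30 = 690 min
Takt time = 690 / 235
= 2.94 min/unit


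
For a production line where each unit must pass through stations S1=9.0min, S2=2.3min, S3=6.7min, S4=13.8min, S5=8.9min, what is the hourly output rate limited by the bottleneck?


Bottleneck = longest station time
Station times: [9.0, 2.3, 6.7, 13.8, 8.9]
Max = 13.8 min
Rate = 60 / 13.8
= 4.35 units/hour (bottleneck: 13.8min)


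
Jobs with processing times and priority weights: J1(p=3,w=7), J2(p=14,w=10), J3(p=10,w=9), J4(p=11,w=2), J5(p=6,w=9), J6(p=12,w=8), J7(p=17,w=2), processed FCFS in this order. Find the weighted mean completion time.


Completion times:
  J1: C=3, w×C=7×3=21
  J2: C=17, w×C=10×17=170
  J3: C=27, w×C=9×27=243
  J4: C=38, w×C=2×38=76
  J5: C=44, w×C=9×44=396
  J6: C=56, w×C=8×56=448
  J7: C=73, w×C=2×73=146
Sum w×C = 1500
Sum w = 47
Weighted avg = 1500/47
= 31.91


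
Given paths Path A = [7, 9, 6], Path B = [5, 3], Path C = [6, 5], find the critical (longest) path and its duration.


Path A: 7 + 9 + 6 = 22
Path B: 5 + 3 = 8
Path C: 6 + 5 = 11
Critical path = longest = max(22, 8, 11)
= 22 (Path A)


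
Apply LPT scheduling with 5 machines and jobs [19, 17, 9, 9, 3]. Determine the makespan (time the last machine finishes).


Jobs (LPT sorted): [19, 17, 9, 9, 3]
Machines: 5
  J=19 → Machine 1 (load: 0+19=19)
  J=17 → Machine 2 (load: 0+17=17)
  J=9 → Machine 3 (load: 0+9=9)
  J=9 → Machine 4 (load: 0+9=9)
  J=3 → Machine 5 (load: 0+3=3)
Machine loads: [19, 17, 9, 9, 3]
Makespan = max = 19 time units


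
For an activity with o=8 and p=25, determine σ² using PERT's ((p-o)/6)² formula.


σ² = ((p - o) / 6)² = (p - o)² / 36
= (25 - 8)² / 36
= 17² / 36
= 289 / 36
= 8.0278


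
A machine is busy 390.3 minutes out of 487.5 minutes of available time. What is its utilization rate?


Utilization = busy / total × 100
= 390.3 / 487.5 × 100
= 80.1%


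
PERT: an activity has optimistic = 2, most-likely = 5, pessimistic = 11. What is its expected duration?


te = (o + 4m + p) / 6
= (2 + 4×5 + 11) / 6
= (2 + 20 + 11) / 6
= 33 / 6
= 5.50


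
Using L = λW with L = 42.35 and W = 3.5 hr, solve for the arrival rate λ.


Little's law: L = λW → λ = L / W
= 42.35 / 3.5
= 12.10 per hour


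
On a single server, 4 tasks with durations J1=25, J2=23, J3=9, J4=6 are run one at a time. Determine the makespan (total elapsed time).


Sequential makespan: sum all processing times
= 25 + 23 + 9 + 6
= 63 time units


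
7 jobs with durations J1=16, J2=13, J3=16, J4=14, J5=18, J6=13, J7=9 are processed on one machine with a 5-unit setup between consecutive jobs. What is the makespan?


Makespan = Σ processing + (n-1) × setup
= (16 + 13 + 16 + 14 + 18 + 13 + 9) + (7-1)×5
= 99 + 30
= 129 time units


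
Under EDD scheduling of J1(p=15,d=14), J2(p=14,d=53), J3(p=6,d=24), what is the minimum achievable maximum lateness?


EDD order: J1 → J3 → J2
Completion and lateness:
  J1: C=15, d=14, L=15-14=1
  J3: C=21, d=24, L=21-24=-3
  J2: C=35, d=53, L=35-53=-18
Lmax = max(1, -3, -18)
= 1


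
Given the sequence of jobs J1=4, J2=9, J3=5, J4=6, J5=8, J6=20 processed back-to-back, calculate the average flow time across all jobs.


Completion times:
  J1: completes at 4
  J2: completes at 13
  J3: completes at 18
  J4: completes at 24
  J5: completes at 32
  J6: completes at 52
Sum = 143
Average = 143/6
= 23.83


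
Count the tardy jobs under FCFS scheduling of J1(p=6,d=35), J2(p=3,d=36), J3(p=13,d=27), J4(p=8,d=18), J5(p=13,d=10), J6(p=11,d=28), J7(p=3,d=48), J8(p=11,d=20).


Completion vs due date:
  J1: C=6, d=35 → on time
  J2: C=9, d=36 → on time
  J3: C=22, d=27 → on time
  J4: C=30, d=18 → TARDY
  J5: C=43, d=10 → TARDY
  J6: C=54, d=28 → TARDY
  J7: C=57, d=48 → TARDY
  J8: C=68, d=20 → TARDY
Tardy jobs: J4, J5, J6, J7, J8
Count = 5


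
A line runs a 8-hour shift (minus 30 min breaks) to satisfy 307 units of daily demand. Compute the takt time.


Available = 8×60 - 30 = 450 min
Takt time = 450 / 307
= 1.47 min/unit


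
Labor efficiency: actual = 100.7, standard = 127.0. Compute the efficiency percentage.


Efficiency = (actual / standard) × 100
= (100.7 / 127.0) × 100
= 79.3%


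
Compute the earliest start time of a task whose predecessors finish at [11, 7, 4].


ES = max of all predecessor completion times
Predecessors: [11, 7, 4]
ES = max(11, 7, 4)
= 11


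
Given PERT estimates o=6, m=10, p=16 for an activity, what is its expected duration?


te = (o + 4m + p) / 6
= (6 + 4×10 + 16) / 6
= (6 + 40 + 16) / 6
= 62 / 6
= 10.33


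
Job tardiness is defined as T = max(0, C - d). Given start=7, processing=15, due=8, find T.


Completion = start + processing = 7 + 15 = 22
Tardiness = max(0, C - d) = max(0, 22 - 8)
= max(0, 14)
= 14


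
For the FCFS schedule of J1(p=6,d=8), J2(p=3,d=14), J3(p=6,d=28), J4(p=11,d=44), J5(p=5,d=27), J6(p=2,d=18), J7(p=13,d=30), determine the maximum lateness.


Lateness per job (L = C - d):
  J1: C=6, d=8, L=-2
  J2: C=9, d=14, L=-5
  J3: C=15, d=28, L=-13
  J4: C=26, d=44, L=-18
  J5: C=31, d=27, L=4
  J6: C=33, d=18, L=15
  J7: C=46, d=30, L=16
Lmax = max(-2, -5, -13, -18, 4, 15, 16)
= 16


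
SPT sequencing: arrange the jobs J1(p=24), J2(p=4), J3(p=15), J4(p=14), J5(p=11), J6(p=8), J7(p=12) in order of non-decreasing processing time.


SPT: sort by shortest processing time
  J2: p=4
  J6: p=8
  J5: p=11
  J7: p=12
  J4: p=14
  J3: p=15
  J1: p=24
Order: J2 → J6 → J5 → J7 → J4 → J3 → J1


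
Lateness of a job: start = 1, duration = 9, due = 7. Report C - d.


Completion = 1 + 9 = 10
Lateness = C - d = 10 - 7
= 3


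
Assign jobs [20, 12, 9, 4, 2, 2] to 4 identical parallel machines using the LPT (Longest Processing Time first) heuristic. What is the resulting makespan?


Jobs (LPT sorted): [20, 12, 9, 4, 2, 2]
Machines: 4
  J=20 → Machine 1 (load: 0+20=20)
  J=12 → Machine 2 (load: 0+12=12)
  J=9 → Machine 3 (load: 0+9=9)
  J=4 → Machine 4 (load: 0+4=4)
  J=2 → Machine 4 (load: 4+2=6)
  J=2 → Machine 4 (load: 6+2=8)
Machine loads: [20, 12, 9, 8]
Makespan = max = 20 time units


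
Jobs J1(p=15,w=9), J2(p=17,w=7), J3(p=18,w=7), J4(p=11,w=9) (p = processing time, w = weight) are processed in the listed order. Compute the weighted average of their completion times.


Completion times:
  J1: C=15, w×C=9×15=135
  J2: C=32, w×C=7×32=224
  J3: C=50, w×C=7×50=350
  J4: C=61, w×C=9×61=549
Sum w×C = 1258
Sum w = 32
Weighted avg = 1258/32
= 39.31


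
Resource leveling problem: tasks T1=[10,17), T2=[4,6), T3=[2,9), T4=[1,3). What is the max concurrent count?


Check each time point for overlaps:
  t=2: 2 tasks active (T3, T4)
Max concurrent = 2


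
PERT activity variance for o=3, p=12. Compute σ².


σ² = ((p - o) / 6)² = (p - o)² / 36
= (12 - 3)² / 36
= 9² / 36
= 81 / 36
= 2.2500


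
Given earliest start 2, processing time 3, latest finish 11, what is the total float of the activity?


EF = ES + duration = 2 + 3 = 5
LS = LF - duration = 11 - 3 = 8
Total Float = LF - EF = 11 - 5
(or LS - ES = 8 - 2)
= 6


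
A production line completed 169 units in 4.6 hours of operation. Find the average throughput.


Throughput = units / time
= 169 / 4.6
= 36.7 units/hour


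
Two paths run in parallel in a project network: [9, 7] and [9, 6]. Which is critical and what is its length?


Path A: 9 + 7 = 16
Path B: 9 + 6 = 15
Critical path = longest = max(16, 15)
= 16 (Path A)


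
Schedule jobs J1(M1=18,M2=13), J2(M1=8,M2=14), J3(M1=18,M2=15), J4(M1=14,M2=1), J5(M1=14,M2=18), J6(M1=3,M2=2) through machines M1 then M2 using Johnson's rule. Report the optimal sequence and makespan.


Johnson's rule:
Group 1 (M1≤M2, sort by M1): ['J2', 'J5']
Group 2 (M1>M2, sort desc M2): ['J3', 'J1', 'J6', 'J4']
Sequence: J2 → J5 → J3 → J1 → J6 → J4
Makespan calculation:
  J2: M1 done=8, M2 done=22
  J5: M1 done=22, M2 done=40
  J3: M1 done=40, M2 done=55
  J1: M1 done=58, M2 done=71
  J6: M1 done=61, M2 done=73
  J4: M1 done=75, M2 done=76
= Sequence: J2 → J5 → J3 → J1 → J6 → J4, Makespan: 76


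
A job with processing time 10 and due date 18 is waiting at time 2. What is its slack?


Slack = due - current_time - processing
= 18 - 2 - 10
= 6


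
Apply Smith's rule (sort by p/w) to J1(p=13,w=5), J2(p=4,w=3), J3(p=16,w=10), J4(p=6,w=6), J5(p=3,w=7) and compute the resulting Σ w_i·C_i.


WSPT order (by p/w): J5 → J4 → J2 → J3 → J1
  J5: C=3, w·C=7×3=21
  J4: C=9, w·C=6×9=54
  J2: C=13, w·C=3×13=39
  J3: C=29, w·C=10×29=290
  J1: C=42, w·C=5×42=210
Σ w·C = 614
= 614


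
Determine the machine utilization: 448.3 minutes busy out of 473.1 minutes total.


Utilization = busy / total × 100
= 448.3 / 473.1 × 100
= 94.8%


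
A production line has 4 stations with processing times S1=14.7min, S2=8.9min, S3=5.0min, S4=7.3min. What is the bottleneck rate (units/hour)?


Bottleneck = longest station time
Station times: [14.7, 8.9, 5.0, 7.3]
Max = 14.7 min
Rate = 60 / 14.7
= 4.08 units/hour (bottleneck: 14.7min)


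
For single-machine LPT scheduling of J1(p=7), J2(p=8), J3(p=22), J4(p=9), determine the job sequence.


LPT: sort by longest processing time first
  J3: p=22
  J4: p=9
  J2: p=8
  J1: p=7
Order: J3 → J4 → J2 → J1


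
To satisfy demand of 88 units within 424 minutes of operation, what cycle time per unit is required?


Cycle time = available time / demand
= 424 / 88
= 4.82 min/unit


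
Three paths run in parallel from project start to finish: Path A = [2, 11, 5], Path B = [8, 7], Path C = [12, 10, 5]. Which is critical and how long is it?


Path A: 2 + 11 + 5 = 18
Path B: 8 + 7 = 15
Path C: 12 + 10 + 5 = 27
Critical path = longest = max(18, 15, 27)
= 27 (Path C)


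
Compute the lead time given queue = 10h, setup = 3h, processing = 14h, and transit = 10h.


Lead time = queue + setup + processing + transit
= 10 + 3 + 14 + 10
= 37 hours


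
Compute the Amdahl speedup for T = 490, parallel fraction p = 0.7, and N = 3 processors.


Amdahl's law: T_p = T × ((1-p) + p/N)
= 490 × ((1-0.7) + 0.7/3)
= 490 × (0.30 + 0.2333)
= 490 × 0.5333
= 261.33
Speedup = 490/261.33
= 1.88×


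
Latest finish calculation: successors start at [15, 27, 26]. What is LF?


LF = min of all successor start times
Successors start at: [15, 27, 26]
LF = min(15, 27, 26)
= 15


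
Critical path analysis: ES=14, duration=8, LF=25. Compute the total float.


EF = ES + duration = 14 + 8 = 22
LS = LF - duration = 25 - 8 = 17
Total Float = LF - EF = 25 - 22
(or LS - ES = 17 - 14)
= 3


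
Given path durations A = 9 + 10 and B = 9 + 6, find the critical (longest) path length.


Path A: 9 + 10 = 19
Path B: 9 + 6 = 15
Critical path = longest = max(19, 15)
= 19 (Path A)


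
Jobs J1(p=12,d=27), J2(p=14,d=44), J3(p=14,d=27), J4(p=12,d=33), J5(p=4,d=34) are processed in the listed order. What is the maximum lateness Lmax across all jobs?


Lateness per job (L = C - d):
  J1: C=12, d=27, L=-15
  J2: C=26, d=44, L=-18
  J3: C=40, d=27, L=13
  J4: C=52, d=33, L=19
  J5: C=56, d=34, L=22
Lmax = max(-15, -18, 13, 19, 22)
= 22


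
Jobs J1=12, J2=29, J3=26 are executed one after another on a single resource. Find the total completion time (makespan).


Sequential makespan: sum all processing times
= 12 + 29 + 26
= 67 time units


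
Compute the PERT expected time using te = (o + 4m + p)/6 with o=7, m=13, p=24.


te = (o + 4m + p) / 6
= (7 + 4×13 + 24) / 6
= (7 + 52 + 24) / 6
= 83 / 6
= 13.83


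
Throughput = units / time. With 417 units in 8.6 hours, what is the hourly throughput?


Throughput = units / time
= 417 / 8.6
= 48.5 units/hour


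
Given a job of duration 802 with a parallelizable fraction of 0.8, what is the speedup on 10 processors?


Amdahl's law: T_p = T × ((1-p) + p/N)
= 802 × ((1-0.8) + 0.8/10)
= 802 × (0.20 + 0.0800)
= 802 × 0.2800
= 224.56
Speedup = 802/224.56
= 3.57×


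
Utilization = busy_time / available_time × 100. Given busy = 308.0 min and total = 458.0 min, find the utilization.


Utilization = busy / total × 100
= 308.0 / 458.0 × 100
= 67.2%


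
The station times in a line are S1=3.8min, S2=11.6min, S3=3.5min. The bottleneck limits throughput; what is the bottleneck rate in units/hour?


Bottleneck = longest station time
Station times: [3.8, 11.6, 3.5]
Max = 11.6 min
Rate = 60 / 11.6
= 5.17 units/hour (bottleneck: 11.6min)


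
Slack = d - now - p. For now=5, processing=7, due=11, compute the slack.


Slack = due - current_time - processing
= 11 - 5 - 7
= -1


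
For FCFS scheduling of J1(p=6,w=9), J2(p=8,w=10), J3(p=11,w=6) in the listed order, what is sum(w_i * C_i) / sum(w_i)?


Completion times:
  J1: C=6, w×C=9×6=54
  J2: C=14, w×C=10×14=140
  J3: C=25, w×C=6×25=150
Sum w×C = 344
Sum w = 25
Weighted avg = 344/25
= 13.76


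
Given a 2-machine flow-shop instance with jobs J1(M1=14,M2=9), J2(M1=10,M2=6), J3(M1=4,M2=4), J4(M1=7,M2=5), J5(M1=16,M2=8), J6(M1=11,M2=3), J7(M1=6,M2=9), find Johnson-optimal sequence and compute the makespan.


Johnson's rule:
Group 1 (M1≤M2, sort by M1): ['J3', 'J7']
Group 2 (M1>M2, sort desc M2): ['J1', 'J5', 'J2', 'J4', 'J6']
Sequence: J3 → J7 → J1 → J5 → J2 → J4 → J6
Makespan calculation:
  J3: M1 done=4, M2 done=8
  J7: M1 done=10, M2 done=19
  J1: M1 done=24, M2 done=33
  J5: M1 done=40, M2 done=48
  J2: M1 done=50, M2 done=56
  J4: M1 done=57, M2 done=62
  J6: M1 done=68, M2 done=71
= Sequence: J3 → J7 → J1 → J5 → J2 → J4 → J6, Makespan: 71


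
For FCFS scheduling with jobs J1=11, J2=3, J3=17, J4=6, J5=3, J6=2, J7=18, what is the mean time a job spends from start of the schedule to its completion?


Completion times:
  J1: completes at 11
  J2: completes at 14
  J3: completes at 31
  J4: completes at 37
  J5: completes at 40
  J6: completes at 42
  J7: completes at 60
Sum = 235
Average = 235/7
= 33.57


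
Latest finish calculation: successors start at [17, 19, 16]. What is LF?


LF = min of all successor start times
Successors start at: [17, 19, 16]
LF = min(17, 19, 16)
= 16


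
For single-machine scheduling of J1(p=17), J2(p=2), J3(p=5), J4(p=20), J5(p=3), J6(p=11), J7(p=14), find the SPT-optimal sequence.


SPT: sort by shortest processing time
  J2: p=2
  J5: p=3
  J3: p=5
  J6: p=11
  J7: p=14
  J1: p=17
  J4: p=20
Order: J2 → J5 → J3 → J6 → J7 → J1 → J4


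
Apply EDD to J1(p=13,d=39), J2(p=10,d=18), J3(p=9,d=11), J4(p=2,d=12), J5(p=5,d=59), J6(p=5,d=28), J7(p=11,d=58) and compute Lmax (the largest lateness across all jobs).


EDD order: J3 → J4 → J2 → J6 → J1 → J7 → J5
Completion and lateness:
  J3: C=9, d=11, L=9-11=-2
  J4: C=11, d=12, L=11-12=-1
  J2: C=21, d=18, L=21-18=3
  J6: C=26, d=28, L=26-28=-2
  J1: C=39, d=39, L=39-39=0
  J7: C=50, d=58, L=50-58=-8
  J5: C=55, d=59, L=55-59=-4
Lmax = max(-2, -1, 3, -2, 0, -8, -4)
= 3


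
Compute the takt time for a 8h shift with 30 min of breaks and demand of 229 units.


Available = 8×60 - 30 = 450 min
Takt time = 450 / 229
= 1.97 min/unit


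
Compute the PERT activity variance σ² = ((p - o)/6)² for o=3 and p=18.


σ² = ((p - o) / 6)² = (p - o)² / 36
= (18 - 3)² / 36
= 15² / 36
= 225 / 36
= 6.2500


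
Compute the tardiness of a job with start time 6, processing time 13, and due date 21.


Completion = start + processing = 6 + 13 = 19
Tardiness = max(0, C - d) = max(0, 19 - 21)
= max(0, -2)
= 0


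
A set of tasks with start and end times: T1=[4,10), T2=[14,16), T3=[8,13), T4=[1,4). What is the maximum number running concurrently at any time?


Check each time point for overlaps:
  t=8: 2 tasks active (T1, T3)
Max concurrent = 2


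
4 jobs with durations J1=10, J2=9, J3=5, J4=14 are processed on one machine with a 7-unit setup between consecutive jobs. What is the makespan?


Makespan = Σ processing + (n-1) × setup
= (10 + 9 + 5 + 14) + (4-1)×7
= 38 + 21
= 59 time units


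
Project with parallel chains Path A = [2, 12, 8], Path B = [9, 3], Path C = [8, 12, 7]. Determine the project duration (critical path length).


Path A: 2 + 12 + 8 = 22
Path B: 9 + 3 = 12
Path C: 8 + 12 + 7 = 27
Critical path = longest = max(22, 12, 27)
= 27 (Path C)


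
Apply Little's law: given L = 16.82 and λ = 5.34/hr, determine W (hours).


Little's law: L = λW → W = L / λ
= 16.82 / 5.34
= 3.15 hours


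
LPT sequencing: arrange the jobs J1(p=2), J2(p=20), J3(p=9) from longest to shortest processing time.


LPT: sort by longest processing time first
  J2: p=20
  J3: p=9
  J1: p=2
Order: J2 → J3 → J1


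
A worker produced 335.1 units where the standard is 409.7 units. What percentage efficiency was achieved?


Efficiency = (actual / standard) × 100
= (335.1 / 409.7) × 100
= 81.8%


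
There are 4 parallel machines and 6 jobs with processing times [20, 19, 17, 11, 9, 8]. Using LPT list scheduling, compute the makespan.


Jobs (LPT sorted): [20, 19, 17, 11, 9, 8]
Machines: 4
  J=20 → Machine 1 (load: 0+20=20)
  J=19 → Machine 2 (load: 0+19=19)
  J=17 → Machine 3 (load: 0+17=17)
  J=11 → Machine 4 (load: 0+11=11)
  J=9 → Machine 4 (load: 11+9=20)
  J=8 → Machine 3 (load: 17+8=25)
Machine loads: [20, 19, 25, 20]
Makespan = max = 25 time units


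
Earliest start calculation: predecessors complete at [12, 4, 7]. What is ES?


ES = max of all predecessor completion times
Predecessors: [12, 4, 7]
ES = max(12, 4, 7)
= 12


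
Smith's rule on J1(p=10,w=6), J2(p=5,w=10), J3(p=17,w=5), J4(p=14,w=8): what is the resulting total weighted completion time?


WSPT order (by p/w): J2 → J1 → J4 → J3
  J2: C=5, w·C=10×5=50
  J1: C=15, w·C=6×15=90
  J4: C=29, w·C=8×29=232
  J3: C=46, w·C=5×46=230
Σ w·C = 602
= 602


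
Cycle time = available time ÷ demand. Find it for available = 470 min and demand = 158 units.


Cycle time = available time / demand
= 470 / 158
= 2.97 min/unit


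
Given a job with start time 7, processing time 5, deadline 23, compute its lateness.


Completion = 7 + 5 = 12
Lateness = C - d = 12 - 23
= -11


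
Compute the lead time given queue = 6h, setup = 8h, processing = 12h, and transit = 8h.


Lead time = queue + setup + processing + transit
= 6 + 8 + 12 + 8
= 34 hours


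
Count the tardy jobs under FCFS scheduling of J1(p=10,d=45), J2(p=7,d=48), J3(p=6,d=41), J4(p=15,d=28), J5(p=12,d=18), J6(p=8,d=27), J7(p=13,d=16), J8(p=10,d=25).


Completion vs due date:
  J1: C=10, d=45 → on time
  J2: C=17, d=48 → on time
  J3: C=23, d=41 → on time
  J4: C=38, d=28 → TARDY
  J5: C=50, d=18 → TARDY
  J6: C=58, d=27 → TARDY
  J7: C=71, d=16 → TARDY
  J8: C=81, d=25 → TARDY
Tardy jobs: J4, J5, J6, J7, J8
Count = 5


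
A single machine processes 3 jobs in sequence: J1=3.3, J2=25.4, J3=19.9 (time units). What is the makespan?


Sequential makespan: sum all processing times
= 3.3 + 25.4 + 19.9
= 48.6 time units


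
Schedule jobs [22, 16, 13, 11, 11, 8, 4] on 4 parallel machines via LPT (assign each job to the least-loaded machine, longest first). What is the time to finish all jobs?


Jobs (LPT sorted): [22, 16, 13, 11, 11, 8, 4]
Machines: 4
  J=22 → Machine 1 (load: 0+22=22)
  J=16 → Machine 2 (load: 0+16=16)
  J=13 → Machine 3 (load: 0+13=13)
  J=11 → Machine 4 (load: 0+11=11)
  J=11 → Machine 4 (load: 11+11=22)
  J=8 → Machine 3 (load: 13+8=21)
  J=4 → Machine 2 (load: 16+4=20)
Machine loads: [22, 20, 21, 22]
Makespan = max = 22 time units


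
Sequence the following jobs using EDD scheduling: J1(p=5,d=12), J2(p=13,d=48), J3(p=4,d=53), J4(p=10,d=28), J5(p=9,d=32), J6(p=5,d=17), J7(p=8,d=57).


EDD: sort by earliest due date
  J1: d=12, p=5
  J6: d=17, p=5
  J4: d=28, p=10
  J5: d=32, p=9
  J2: d=48, p=13
  J3: d=53, p=4
  J7: d=57, p=8
Order: J1 → J6 → J4 → J5 → J2 → J3 → J7


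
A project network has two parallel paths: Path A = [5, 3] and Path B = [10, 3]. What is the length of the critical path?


Path A: 5 + 3 = 8
Path B: 10 + 3 = 13
Critical path = longest = max(8, 13)
= 13 (Path B)


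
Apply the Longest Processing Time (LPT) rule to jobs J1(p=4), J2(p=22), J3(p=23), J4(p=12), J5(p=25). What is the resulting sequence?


LPT: sort by longest processing time first
  J5: p=25
  J3: p=23
  J2: p=22
  J4: p=12
  J1: p=4
Order: J5 → J3 → J2 → J4 → J1


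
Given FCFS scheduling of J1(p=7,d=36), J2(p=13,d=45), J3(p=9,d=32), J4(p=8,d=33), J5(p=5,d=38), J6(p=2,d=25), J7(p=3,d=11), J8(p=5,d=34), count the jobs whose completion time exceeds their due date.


Completion vs due date:
  J1: C=7, d=36 → on time
  J2: C=20, d=45 → on time
  J3: C=29, d=32 → on time
  J4: C=37, d=33 → TARDY
  J5: C=42, d=38 → TARDY
  J6: C=44, d=25 → TARDY
  J7: C=47, d=11 → TARDY
  J8: C=52, d=34 → TARDY
Tardy jobs: J4, J5, J6, J7, J8
Count = 5


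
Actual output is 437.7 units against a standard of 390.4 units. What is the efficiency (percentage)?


Efficiency = (actual / standard) × 100
= (437.7 / 390.4) × 100
= 112.1%


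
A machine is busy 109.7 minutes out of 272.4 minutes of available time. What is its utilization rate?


Utilization = busy / total × 100
= 109.7 / 272.4 × 100
= 40.3%


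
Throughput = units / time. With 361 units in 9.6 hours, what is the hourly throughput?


Throughput = units / time
= 361 / 9.6
= 37.6 units/hour


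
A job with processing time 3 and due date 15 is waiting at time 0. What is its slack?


Slack = due - current_time - processing
= 15 - 0 - 3
= 12


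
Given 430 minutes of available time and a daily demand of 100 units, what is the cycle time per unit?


Cycle time = available time / demand
= 430 / 100
= 4.30 min/unit


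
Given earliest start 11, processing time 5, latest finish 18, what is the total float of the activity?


EF = ES + duration = 11 + 5 = 16
LS = LF - duration = 18 - 5 = 13
Total Float = LF - EF = 18 - 16
(or LS - ES = 13 - 11)
= 2


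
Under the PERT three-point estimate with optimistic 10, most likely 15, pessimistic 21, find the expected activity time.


te = (o + 4m + p) / 6
= (10 + 4×15 + 21) / 6
= (10 + 60 + 21) / 6
= 91 / 6
= 15.17


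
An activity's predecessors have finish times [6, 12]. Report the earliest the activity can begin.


ES = max of all predecessor completion times
Predecessors: [6, 12]
ES = max(6, 12)
= 12


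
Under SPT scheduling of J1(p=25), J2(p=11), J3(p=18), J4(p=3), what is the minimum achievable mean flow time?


SPT order: J4 → J2 → J3 → J1
Completion times:
  J4: C=3
  J2: C=14
  J3: C=32
  J1: C=57
Sum = 106, n = 4
Mean flow = 106/4
= 26.50


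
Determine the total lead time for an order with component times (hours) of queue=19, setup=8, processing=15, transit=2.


Lead time = queue + setup + processing + transit
= 19 + 8 + 15 + 2
= 44 hours


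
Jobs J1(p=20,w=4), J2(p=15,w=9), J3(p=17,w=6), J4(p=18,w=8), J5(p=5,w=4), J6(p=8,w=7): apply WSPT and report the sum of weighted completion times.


WSPT order (by p/w): J6 → J5 → J2 → J4 → J3 → J1
  J6: C=8, w·C=7×8=56
  J5: C=13, w·C=4×13=52
  J2: C=28, w·C=9×28=252
  J4: C=46, w·C=8×46=368
  J3: C=63, w·C=6×63=378
  J1: C=83, w·C=4×83=332
Σ w·C = 1438
= 1438


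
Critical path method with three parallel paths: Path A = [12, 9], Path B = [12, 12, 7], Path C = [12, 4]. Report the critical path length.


Path A: 12 + 9 = 21
Path B: 12 + 12 + 7 = 31
Path C: 12 + 4 = 16
Critical path = longest = max(21, 31, 16)
= 31 (Path B)


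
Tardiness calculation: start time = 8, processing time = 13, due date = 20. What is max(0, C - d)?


Completion = start + processing = 8 + 13 = 21
Tardiness = max(0, C - d) = max(0, 21 - 20)
= max(0, 1)
= 1


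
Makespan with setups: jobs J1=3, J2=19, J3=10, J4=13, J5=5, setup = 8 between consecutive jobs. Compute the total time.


Makespan = Σ processing + (n-1) × setup
= (3 + 19 + 10 + 13 + 5) + (5-1)×8
= 50 + 32
= 82 time units


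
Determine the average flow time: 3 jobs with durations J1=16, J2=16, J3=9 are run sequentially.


Completion times:
  J1: completes at 16
  J2: completes at 32
  J3: completes at 41
Sum = 89
Average = 89/3
= 29.67


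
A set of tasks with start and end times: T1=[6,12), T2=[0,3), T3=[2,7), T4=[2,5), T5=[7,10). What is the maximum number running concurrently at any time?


Check each time point for overlaps:
  t=2: 3 tasks active (T2, T3, T4)
Max concurrent = 3


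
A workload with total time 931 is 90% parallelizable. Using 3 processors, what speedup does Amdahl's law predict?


Amdahl's law: T_p = T × ((1-p) + p/N)
= 931 × ((1-0.9) + 0.9/3)
= 931 × (0.10 + 0.3000)
= 931 × 0.4000
= 372.40
Speedup = 931/372.40
= 2.50×


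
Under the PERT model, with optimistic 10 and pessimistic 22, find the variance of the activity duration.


σ² = ((p - o) / 6)² = (p - o)² / 36
= (22 - 10)² / 36
= 12² / 36
= 144 / 36
= 4.0000


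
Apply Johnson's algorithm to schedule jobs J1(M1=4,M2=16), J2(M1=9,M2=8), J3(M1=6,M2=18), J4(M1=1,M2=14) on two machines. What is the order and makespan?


Johnson's rule:
Group 1 (M1≤M2, sort by M1): ['J4', 'J1', 'J3']
Group 2 (M1>M2, sort desc M2): ['J2']
Sequence: J4 → J1 → J3 → J2
Makespan calculation:
  J4: M1 done=1, M2 done=15
  J1: M1 done=5, M2 done=31
  J3: M1 done=11, M2 done=49
  J2: M1 done=20, M2 done=57
= Sequence: J4 → J1 → J3 → J2, Makespan: 57


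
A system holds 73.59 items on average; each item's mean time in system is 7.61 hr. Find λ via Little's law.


Little's law: L = λW → λ = L / W
= 73.59 / 7.61
= 9.67 per hour


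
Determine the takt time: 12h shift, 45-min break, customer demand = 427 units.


Available = 12×60 - 45 = 675 min
Takt time = 675 / 427
= 1.58 min/unit


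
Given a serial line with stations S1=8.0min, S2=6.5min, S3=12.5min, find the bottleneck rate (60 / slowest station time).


Bottleneck = longest station time
Station times: [8.0, 6.5, 12.5]
Max = 12.5 min
Rate = 60 / 12.5
= 4.80 units/hour (bottleneck: 12.5min)


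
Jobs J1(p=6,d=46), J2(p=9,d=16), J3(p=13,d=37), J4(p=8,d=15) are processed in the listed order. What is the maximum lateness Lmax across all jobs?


Lateness per job (L = C - d):
  J1: C=6, d=46, L=-40
  J2: C=15, d=16, L=-1
  J3: C=28, d=37, L=-9
  J4: C=36, d=15, L=21
Lmax = max(-40, -1, -9, 21)
= 21


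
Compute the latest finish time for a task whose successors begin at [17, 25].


LF = min of all successor start times
Successors start at: [17, 25]
LF = min(17, 25)
= 17


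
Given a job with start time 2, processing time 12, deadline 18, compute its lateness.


Completion = 2 + 12 = 14
Lateness = C - d = 14 - 18
= -4


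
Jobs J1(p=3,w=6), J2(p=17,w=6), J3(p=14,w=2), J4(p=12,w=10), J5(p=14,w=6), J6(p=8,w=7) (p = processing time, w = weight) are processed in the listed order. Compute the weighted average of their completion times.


Completion times:
  J1: C=3, w×C=6×3=18
  J2: C=20, w×C=6×20=120
  J3: C=34, w×C=2×34=68
  J4: C=46, w×C=10×46=460
  J5: C=60, w×C=6×60=360
  J6: C=68, w×C=7×68=476
Sum w×C = 1502
Sum w = 37
Weighted avg = 1502/37
= 40.59


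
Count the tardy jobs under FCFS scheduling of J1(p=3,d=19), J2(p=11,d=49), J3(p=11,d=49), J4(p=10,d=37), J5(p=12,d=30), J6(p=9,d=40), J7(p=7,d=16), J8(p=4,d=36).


Completion vs due date:
  J1: C=3, d=19 → on time
  J2: C=14, d=49 → on time
  J3: C=25, d=49 → on time
  J4: C=35, d=37 → on time
  J5: C=47, d=30 → TARDY
  J6: C=56, d=40 → TARDY
  J7: C=63, d=16 → TARDY
  J8: C=67, d=36 → TARDY
Tardy jobs: J5, J6, J7, J8
Count = 4


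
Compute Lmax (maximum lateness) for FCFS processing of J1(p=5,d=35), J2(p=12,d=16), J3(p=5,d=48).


Lateness per job (L = C - d):
  J1: C=5, d=35, L=-30
  J2: C=17, d=16, L=1
  J3: C=22, d=48, L=-26
Lmax = max(-30, 1, -26)
= 1


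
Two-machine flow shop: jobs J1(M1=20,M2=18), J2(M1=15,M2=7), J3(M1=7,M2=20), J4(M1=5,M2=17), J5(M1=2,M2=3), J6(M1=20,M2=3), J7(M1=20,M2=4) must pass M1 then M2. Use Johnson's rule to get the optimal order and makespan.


Johnson's rule:
Group 1 (M1≤M2, sort by M1): ['J5', 'J4', 'J3']
Group 2 (M1>M2, sort desc M2): ['J1', 'J2', 'J7', 'J6']
Sequence: J5 → J4 → J3 → J1 → J2 → J7 → J6
Makespan calculation:
  J5: M1 done=2, M2 done=5
  J4: M1 done=7, M2 done=24
  J3: M1 done=14, M2 done=44
  J1: M1 done=34, M2 done=62
  J2: M1 done=49, M2 done=69
  J7: M1 done=69, M2 done=73
  J6: M1 done=89, M2 done=92
= Sequence: J5 → J4 → J3 → J1 → J2 → J7 → J6, Makespan: 92


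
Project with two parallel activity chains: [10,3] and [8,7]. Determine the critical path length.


Path A: 10 + 3 = 13
Path B: 8 + 7 = 15
Critical path = longest = max(13, 15)
= 15 (Path B)


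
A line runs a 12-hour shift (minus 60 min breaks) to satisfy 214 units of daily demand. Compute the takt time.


Available = 12×60 - 60 = 660 min
Takt time = 660 / 214
= 3.08 min/unit


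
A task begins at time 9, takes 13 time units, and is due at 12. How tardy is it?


Completion = start + processing = 9 + 13 = 22
Tardiness = max(0, C - d) = max(0, 22 - 12)
= max(0, 10)
= 10


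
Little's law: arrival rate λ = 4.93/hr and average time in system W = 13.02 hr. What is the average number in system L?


Little's law: L = λ × W
= 4.93 × 13.02
= 64.19


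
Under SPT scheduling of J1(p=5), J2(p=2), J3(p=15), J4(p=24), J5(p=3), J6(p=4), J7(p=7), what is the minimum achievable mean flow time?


SPT order: J2 → J5 → J6 → J1 → J7 → J3 → J4
Completion times:
  J2: C=2
  J5: C=5
  J6: C=9
  J1: C=14
  J7: C=21
  J3: C=36
  J4: C=60
Sum = 147, n = 7
Mean flow = 147/7
= 21.00


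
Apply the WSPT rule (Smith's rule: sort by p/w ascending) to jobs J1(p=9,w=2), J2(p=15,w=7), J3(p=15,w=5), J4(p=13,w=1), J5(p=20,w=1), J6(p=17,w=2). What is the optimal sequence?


WSPT (Smith's rule): sort by p/w ascending
  J2: p/w = 15/7 = 2.143
  J3: p/w = 15/5 = 3.000
  J1: p/w = 9/2 = 4.500
  J6: p/w = 17/2 = 8.500
  J4: p/w = 13/1 = 13.000
  J5: p/w = 20/1 = 20.000
Order: J2 → J3 → J1 → J6 → J4 → J5


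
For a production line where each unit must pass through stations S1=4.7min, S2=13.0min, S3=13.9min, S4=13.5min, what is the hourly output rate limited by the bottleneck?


Bottleneck = longest station time
Station times: [4.7, 13.0, 13.9, 13.5]
Max = 13.9 min
Rate = 60 / 13.9
= 4.32 units/hour (bottleneck: 13.9min)


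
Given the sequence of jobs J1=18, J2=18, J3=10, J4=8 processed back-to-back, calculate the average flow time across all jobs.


Completion times:
  J1: completes at 18
  J2: completes at 36
  J3: completes at 46
  J4: completes at 54
Sum = 154
Average = 154/4
= 38.50


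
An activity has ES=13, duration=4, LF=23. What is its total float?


EF = ES + duration = 13 + 4 = 17
LS = LF - duration = 23 - 4 = 19
Total Float = LF - EF = 23 - 17
(or LS - ES = 19 - 13)
= 6


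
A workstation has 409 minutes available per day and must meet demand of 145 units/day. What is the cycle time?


Cycle time = available time / demand
= 409 / 145
= 2.82 min/unit


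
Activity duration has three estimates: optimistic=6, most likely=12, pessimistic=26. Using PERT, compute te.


te = (o + 4m + p) / 6
= (6 + 4×12 + 26) / 6
= (6 + 48 + 26) / 6
= 80 / 6
= 13.33


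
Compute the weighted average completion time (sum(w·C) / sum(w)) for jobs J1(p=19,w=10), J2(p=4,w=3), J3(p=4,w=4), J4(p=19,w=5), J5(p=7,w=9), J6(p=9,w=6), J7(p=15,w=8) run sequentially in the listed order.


Completion times:
  J1: C=19, w×C=10×19=190
  J2: C=23, w×C=3×23=69
  J3: C=27, w×C=4×27=108
  J4: C=46, w×C=5×46=230
  J5: C=53, w×C=9×53=477
  J6: C=62, w×C=6×62=372
  J7: C=77, w×C=8×77=616
Sum w×C = 2062
Sum w = 45
Weighted avg = 2062/45
= 45.82


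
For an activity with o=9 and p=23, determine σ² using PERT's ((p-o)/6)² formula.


σ² = ((p - o) / 6)² = (p - o)² / 36
= (23 - 9)² / 36
= 14² / 36
= 196 / 36
= 5.4444


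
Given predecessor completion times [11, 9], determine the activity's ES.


ES = max of all predecessor completion times
Predecessors: [11, 9]
ES = max(11, 9)
= 11


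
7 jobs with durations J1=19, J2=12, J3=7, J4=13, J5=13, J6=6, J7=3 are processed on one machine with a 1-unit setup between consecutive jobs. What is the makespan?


Makespan = Σ processing + (n-1) × setup
= (19 + 12 + 7 + 13 + 13 + 6 + 3) + (7-1)×1
= 73 + 6
= 79 time units


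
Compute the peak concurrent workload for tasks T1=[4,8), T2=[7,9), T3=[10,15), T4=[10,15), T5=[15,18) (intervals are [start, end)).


Check each time point for overlaps:
  t=7: 2 tasks active (T1, T2)
Max concurrent = 2


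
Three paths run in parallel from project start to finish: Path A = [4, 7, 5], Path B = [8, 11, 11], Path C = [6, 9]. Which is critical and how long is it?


Path A: 4 + 7 + 5 = 16
Path B: 8 + 11 + 11 = 30
Path C: 6 + 9 = 15
Critical path = longest = max(16, 30, 15)
= 30 (Path B)


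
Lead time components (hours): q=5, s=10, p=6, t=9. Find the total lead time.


Lead time = queue + setup + processing + transit
= 5 + 10 + 6 + 9
= 30 hours


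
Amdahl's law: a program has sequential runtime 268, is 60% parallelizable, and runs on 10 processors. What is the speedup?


Amdahl's law: T_p = T × ((1-p) + p/N)
= 268 × ((1-0.6) + 0.6/10)
= 268 × (0.40 + 0.0600)
= 268 × 0.4600
= 123.28
Speedup = 268/123.28
= 2.17×


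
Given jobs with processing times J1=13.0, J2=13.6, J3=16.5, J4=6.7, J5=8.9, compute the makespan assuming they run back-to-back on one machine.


Sequential makespan: sum all processing times
= 13.0 + 13.6 + 16.5 + 6.7 + 8.9
= 58.7 time units


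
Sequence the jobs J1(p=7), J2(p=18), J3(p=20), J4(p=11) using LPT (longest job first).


LPT: sort by longest processing time first
  J3: p=20
  J2: p=18
  J4: p=11
  J1: p=7
Order: J3 → J2 → J4 → J1


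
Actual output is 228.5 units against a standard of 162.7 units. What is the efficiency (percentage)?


Efficiency = (actual / standard) × 100
= (228.5 / 162.7) × 100
= 140.4%


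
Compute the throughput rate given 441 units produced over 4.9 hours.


Throughput = units / time
= 441 / 4.9
= 90.0 units/hour


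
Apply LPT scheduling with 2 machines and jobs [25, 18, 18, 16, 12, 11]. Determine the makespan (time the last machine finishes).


Jobs (LPT sorted): [25, 18, 18, 16, 12, 11]
Machines: 2
  J=25 → Machine 1 (load: 0+25=25)
  J=18 → Machine 2 (load: 0+18=18)
  J=18 → Machine 2 (load: 18+18=36)
  J=16 → Machine 1 (load: 25+16=41)
  J=12 → Machine 2 (load: 36+12=48)
  J=11 → Machine 1 (load: 41+11=52)
Machine loads: [52, 48]
Makespan = max = 52 time units


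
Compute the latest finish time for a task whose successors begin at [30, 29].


LF = min of all successor start times
Successors start at: [30, 29]
LF = min(30, 29)
= 29


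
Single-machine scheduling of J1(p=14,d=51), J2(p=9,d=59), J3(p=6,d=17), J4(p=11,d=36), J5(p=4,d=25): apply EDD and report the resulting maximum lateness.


EDD order: J3 → J5 → J4 → J1 → J2
Completion and lateness:
  J3: C=6, d=17, L=6-17=-11
  J5: C=10, d=25, L=10-25=-15
  J4: C=21, d=36, L=21-36=-15
  J1: C=35, d=51, L=35-51=-16
  J2: C=44, d=59, L=44-59=-15
Lmax = max(-11, -15, -15, -16, -15)
= -11


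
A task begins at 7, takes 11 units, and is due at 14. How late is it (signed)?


Completion = 7 + 11 = 18
Lateness = C - d = 18 - 14
= 4


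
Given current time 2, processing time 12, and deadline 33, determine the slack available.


Slack = due - current_time - processing
= 33 - 2 - 12
= 19


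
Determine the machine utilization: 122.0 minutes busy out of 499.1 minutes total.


Utilization = busy / total × 100
= 122.0 / 499.1 × 100
= 24.4%


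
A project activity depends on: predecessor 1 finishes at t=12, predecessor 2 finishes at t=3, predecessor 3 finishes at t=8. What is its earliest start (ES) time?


ES = max of all predecessor completion times
Predecessors: [12, 3, 8]
ES = max(12, 3, 8)
= 12


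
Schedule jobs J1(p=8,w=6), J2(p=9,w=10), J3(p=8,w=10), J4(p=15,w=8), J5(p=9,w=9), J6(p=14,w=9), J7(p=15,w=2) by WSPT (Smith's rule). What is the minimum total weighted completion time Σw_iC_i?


WSPT order (by p/w): J3 → J2 → J5 → J1 → J6 → J4 → J7
  J3: C=8, w·C=10×8=80
  J2: C=17, w·C=10×17=170
  J5: C=26, w·C=9×26=234
  J1: C=34, w·C=6×34=204
  J6: C=48, w·C=9×48=432
  J4: C=63, w·C=8×63=504
  J7: C=78, w·C=2×78=156
Σ w·C = 1780
= 1780


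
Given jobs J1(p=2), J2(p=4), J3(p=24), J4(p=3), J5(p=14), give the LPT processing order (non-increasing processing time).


LPT: sort by longest processing time first
  J3: p=24
  J5: p=14
  J2: p=4
  J4: p=3
  J1: p=2
Order: J3 → J5 → J2 → J4 → J1


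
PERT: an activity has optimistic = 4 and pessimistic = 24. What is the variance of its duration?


σ² = ((p - o) / 6)² = (p - o)² / 36
= (24 - 4)² / 36
= 20² / 36
= 400 / 36
= 11.1111


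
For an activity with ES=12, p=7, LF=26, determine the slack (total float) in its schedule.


EF = ES + duration = 12 + 7 = 19
LS = LF - duration = 26 - 7 = 19
Total Float = LF - EF = 26 - 19
(or LS - ES = 19 - 12)
= 7


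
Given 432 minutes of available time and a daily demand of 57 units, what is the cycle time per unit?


Cycle time = available time / demand
= 432 / 57
= 7.58 min/unit


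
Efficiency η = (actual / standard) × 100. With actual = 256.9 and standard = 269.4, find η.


Efficiency = (actual / standard) × 100
= (256.9 / 269.4) × 100
= 95.4%


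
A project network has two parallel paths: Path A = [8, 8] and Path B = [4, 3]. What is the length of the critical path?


Path A: 8 + 8 = 16
Path B: 4 + 3 = 7
Critical path = longest = max(16, 7)
= 16 (Path A)
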